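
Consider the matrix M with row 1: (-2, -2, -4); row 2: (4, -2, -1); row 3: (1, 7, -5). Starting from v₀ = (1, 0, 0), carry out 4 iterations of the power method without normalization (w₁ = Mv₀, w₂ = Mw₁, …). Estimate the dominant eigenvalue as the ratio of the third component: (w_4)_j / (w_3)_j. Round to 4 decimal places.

λ ≈ -4.2802

w1 = Mv₀ = (-2, 4, 1)
w2 = Mw1 = (-8, -17, 21)
w3 = Mw2 = (-34, -19, -232)
w4 = Mw3 = (1034, 134, 993)
Ratio at component: 993 / -232 = -4.2802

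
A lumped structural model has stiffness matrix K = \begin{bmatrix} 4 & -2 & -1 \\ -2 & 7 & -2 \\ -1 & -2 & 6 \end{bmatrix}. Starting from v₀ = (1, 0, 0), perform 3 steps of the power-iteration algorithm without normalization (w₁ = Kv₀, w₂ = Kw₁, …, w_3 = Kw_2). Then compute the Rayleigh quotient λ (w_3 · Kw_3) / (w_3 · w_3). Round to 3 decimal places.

λ ≈ 7.657

w1 = Kv₀ = (4, -2, -1)
w2 = Kw1 = (21, -20, -6)
w3 = Kw2 = (130, -170, -17)
Kw3 = (877, -1416, 108)
w3·Kw3 = 130·877 + (-170)·(-1416) + (-17)·108 = 352894; w3·w3 = 130·130 + (-170)·(-170) + (-17)·(-17) = 46089
λ ≈ 352894/46089 = 7.657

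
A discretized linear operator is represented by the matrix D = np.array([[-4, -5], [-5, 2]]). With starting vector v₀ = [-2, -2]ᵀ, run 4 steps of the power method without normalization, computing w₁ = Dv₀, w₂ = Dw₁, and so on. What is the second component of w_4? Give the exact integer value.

w1 = Dv₀ = ((-4)·(-2) + (-5)·(-2); (-5)·(-2) + 2·(-2)) = (18, 6)
w2 = Dw1 = ((-4)·18 + (-5)·6; (-5)·18 + 2·6) = (-102, -78)
w3 = Dw2 = (798, 354)
w4 = Dw3 = (-4962, -3282)
The requested component of w4 is -3282.

-3282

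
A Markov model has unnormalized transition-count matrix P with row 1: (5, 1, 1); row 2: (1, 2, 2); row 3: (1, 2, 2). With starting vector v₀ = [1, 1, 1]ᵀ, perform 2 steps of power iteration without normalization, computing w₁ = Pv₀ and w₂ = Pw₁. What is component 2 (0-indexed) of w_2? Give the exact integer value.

w1 = Pv₀ = (5·1 + 1·1 + 1·1; 1·1 + 2·1 + 2·1; 1·1 + 2·1 + 2·1) = (7, 5, 5)
w2 = Pw1 = (5·7 + 1·5 + 1·5; 1·7 + 2·5 + 2·5; 1·7 + 2·5 + 2·5) = (45, 27, 27)
The requested component of w2 is 27.

27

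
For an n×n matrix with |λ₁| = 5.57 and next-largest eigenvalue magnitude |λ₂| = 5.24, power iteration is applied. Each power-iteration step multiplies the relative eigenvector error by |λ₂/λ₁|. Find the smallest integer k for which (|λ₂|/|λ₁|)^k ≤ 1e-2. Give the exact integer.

|λ₂/λ₁| = 5.24/5.57 = 0.94075
Need k ≥ ln(1e-2) / ln(0.94075) = -4.6052 / -0.0611 ≈ 75.404
Smallest integer k satisfying the bound: 76

76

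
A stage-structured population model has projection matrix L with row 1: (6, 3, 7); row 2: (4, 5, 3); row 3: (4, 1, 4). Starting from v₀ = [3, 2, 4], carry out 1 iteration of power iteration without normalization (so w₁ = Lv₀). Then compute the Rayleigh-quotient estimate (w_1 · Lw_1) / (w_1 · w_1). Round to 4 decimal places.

λ ≈ 12.4412

w1 = Lv₀ = (6·3 + 3·2 + 7·4; 4·3 + 5·2 + 3·4; 4·3 + 1·2 + 4·4) = (52, 34, 30)
Lw1 = (624, 468, 362)
w1·Lw1 = 52·624 + 34·468 + 30·362 = 59220; w1·w1 = 52·52 + 34·34 + 30·30 = 4760
λ ≈ 59220/4760 = 12.4412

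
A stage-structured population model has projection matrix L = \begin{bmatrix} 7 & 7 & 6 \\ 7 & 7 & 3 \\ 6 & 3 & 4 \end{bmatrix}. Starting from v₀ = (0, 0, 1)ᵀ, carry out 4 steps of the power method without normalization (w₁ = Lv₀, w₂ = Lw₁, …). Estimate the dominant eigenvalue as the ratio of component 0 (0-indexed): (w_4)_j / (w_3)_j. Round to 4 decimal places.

w1 = Lv₀ = (7·0 + 7·0 + 6·1; 7·0 + 7·0 + 3·1; 6·0 + 3·0 + 4·1) = (6, 3, 4)
w2 = Lw1 = (7·6 + 7·3 + 6·4; 7·6 + 7·3 + 3·4; 6·6 + 3·3 + 4·4) = (87, 75, 61)
w3 = Lw2 = (1500, 1317, 991)
w4 = Lw3 = (25665, 22692, 16915)
Ratio at component: 25665 / 1500 = 17.1100

λ ≈ 17.1100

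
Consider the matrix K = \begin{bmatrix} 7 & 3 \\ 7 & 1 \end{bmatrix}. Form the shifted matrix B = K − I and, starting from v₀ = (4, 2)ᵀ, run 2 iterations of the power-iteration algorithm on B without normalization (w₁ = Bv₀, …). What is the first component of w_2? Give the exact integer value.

B = K − I has rows (6, 3); (7, 0)
w1 = Bv₀ = (30, 28)
w2 = Bw1 = (264, 210)
Requested component of w2: 264

264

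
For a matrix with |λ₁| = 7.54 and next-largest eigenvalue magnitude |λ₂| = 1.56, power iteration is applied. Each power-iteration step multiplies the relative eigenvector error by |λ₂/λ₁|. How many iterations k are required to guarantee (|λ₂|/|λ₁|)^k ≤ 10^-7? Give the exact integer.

|λ₂/λ₁| = 1.56/7.54 = 0.20690
Need k ≥ ln(10^-7) / ln(0.20690) = -16.1181 / -1.5755 ≈ 10.230
Smallest integer k satisfying the bound: 11

11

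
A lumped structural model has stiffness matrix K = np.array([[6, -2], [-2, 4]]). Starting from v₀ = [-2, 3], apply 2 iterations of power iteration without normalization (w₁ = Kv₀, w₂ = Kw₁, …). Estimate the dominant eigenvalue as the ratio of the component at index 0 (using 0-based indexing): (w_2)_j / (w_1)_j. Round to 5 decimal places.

λ ≈ 7.77778

w1 = Kv₀ = (6·(-2) + (-2)·3; (-2)·(-2) + 4·3) = (-18, 16)
w2 = Kw1 = (6·(-18) + (-2)·16; (-2)·(-18) + 4·16) = (-140, 100)
Ratio at component: -140 / -18 = 7.77778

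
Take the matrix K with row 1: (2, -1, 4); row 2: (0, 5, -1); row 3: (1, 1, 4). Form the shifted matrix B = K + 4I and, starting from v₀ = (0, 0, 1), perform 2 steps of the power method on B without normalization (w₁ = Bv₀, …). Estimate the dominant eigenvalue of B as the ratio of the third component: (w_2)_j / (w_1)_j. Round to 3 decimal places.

μ ≈ 8.375

B = K + 4I has rows (6, -1, 4); (0, 9, -1); (1, 1, 8)
w1 = Bv₀ = (6·0 + (-1)·0 + 4·1; 0·0 + 9·0 + (-1)·1; 1·0 + 1·0 + 8·1) = (4, -1, 8)
w2 = Bw1 = (6·4 + (-1)·(-1) + 4·8; 0·4 + 9·(-1) + (-1)·8; 1·4 + 1·(-1) + 8·8) = (57, -17, 67)
Ratio: 67/8 = 8.375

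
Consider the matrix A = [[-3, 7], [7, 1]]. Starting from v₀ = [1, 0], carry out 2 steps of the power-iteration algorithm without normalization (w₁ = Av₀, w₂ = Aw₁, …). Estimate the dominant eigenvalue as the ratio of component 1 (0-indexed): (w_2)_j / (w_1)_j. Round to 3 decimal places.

-2.000

w1 = Av₀ = (-3, 7)
w2 = Aw1 = (58, -14)
Ratio at component: -14 / 7 = -2.000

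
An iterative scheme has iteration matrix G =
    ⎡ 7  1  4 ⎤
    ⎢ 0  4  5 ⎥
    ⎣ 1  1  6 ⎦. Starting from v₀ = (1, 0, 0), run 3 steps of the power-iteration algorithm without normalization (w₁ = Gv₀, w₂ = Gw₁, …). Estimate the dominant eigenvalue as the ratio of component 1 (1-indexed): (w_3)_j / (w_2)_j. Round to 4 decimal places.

w1 = Gv₀ = (7·1 + 1·0 + 4·0; 0·1 + 4·0 + 5·0; 1·1 + 1·0 + 6·0) = (7, 0, 1)
w2 = Gw1 = (7·7 + 1·0 + 4·1; 0·7 + 4·0 + 5·1; 1·7 + 1·0 + 6·1) = (53, 5, 13)
w3 = Gw2 = (428, 85, 136)
Ratio at component: 428 / 53 = 8.0755

8.0755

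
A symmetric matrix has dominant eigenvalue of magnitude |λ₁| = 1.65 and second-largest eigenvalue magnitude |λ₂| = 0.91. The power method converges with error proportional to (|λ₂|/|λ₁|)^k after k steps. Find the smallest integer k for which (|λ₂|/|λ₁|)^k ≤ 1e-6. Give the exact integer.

24

|λ₂/λ₁| = 0.91/1.65 = 0.55152
Need k ≥ ln(1e-6) / ln(0.55152) = -13.8155 / -0.5951 ≈ 23.216
Smallest integer k satisfying the bound: 24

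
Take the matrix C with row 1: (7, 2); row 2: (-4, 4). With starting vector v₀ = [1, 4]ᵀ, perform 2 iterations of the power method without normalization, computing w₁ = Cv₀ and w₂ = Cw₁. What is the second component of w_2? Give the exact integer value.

-12

w1 = Cv₀ = (7·1 + 2·4; (-4)·1 + 4·4) = (15, 12)
w2 = Cw1 = (7·15 + 2·12; (-4)·15 + 4·12) = (129, -12)
The requested component of w2 is -12.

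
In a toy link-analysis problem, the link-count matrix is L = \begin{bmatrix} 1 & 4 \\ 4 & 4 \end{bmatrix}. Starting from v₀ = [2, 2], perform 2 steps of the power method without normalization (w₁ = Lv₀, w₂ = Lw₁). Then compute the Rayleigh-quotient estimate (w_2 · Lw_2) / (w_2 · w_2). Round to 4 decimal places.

w1 = Lv₀ = (10, 16)
w2 = Lw1 = (74, 104)
Lw2 = (490, 712)
w2·Lw2 = 74·490 + 104·712 = 110308; w2·w2 = 74·74 + 104·104 = 16292
λ ≈ 110308/16292 = 6.7707

λ ≈ 6.7707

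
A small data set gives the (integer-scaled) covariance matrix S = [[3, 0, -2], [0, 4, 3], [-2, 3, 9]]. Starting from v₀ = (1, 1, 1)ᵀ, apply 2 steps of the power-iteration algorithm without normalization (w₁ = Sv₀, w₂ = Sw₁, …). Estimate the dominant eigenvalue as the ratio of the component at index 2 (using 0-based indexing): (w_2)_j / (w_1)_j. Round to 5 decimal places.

w1 = Sv₀ = (3·1 + 0·1 + (-2)·1; 0·1 + 4·1 + 3·1; (-2)·1 + 3·1 + 9·1) = (1, 7, 10)
w2 = Sw1 = (3·1 + 0·7 + (-2)·10; 0·1 + 4·7 + 3·10; (-2)·1 + 3·7 + 9·10) = (-17, 58, 109)
Ratio at component: 109 / 10 = 10.90000

λ ≈ 10.90000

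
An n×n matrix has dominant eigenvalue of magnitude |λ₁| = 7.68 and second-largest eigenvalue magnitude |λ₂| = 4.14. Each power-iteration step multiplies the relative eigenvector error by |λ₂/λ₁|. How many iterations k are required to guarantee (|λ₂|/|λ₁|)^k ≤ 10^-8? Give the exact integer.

30

|λ₂/λ₁| = 4.14/7.68 = 0.53906
Need k ≥ ln(10^-8) / ln(0.53906) = -18.4207 / -0.6179 ≈ 29.811
Smallest integer k satisfying the bound: 30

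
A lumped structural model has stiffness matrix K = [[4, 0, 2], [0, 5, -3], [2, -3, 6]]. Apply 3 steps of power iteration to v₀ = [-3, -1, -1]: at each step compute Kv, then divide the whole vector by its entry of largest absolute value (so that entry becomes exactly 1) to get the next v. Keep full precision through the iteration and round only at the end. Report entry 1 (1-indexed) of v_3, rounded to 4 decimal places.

0.6840

Kv0 = (-14.00000, -2.00000, -9.00000); divide by -14.00000 → v1 = (1.00000, 0.14286, 0.64286)
Kv1 = (5.28571, -1.21429, 5.42857); divide by 5.42857 → v2 = (0.97368, -0.22368, 1.00000)
Kv2 = (5.89474, -4.11842, 8.61842); divide by 8.61842 → v3 = (0.68397, -0.47786, 1.00000)
Requested entry of v3: -448/-655 = 0.6840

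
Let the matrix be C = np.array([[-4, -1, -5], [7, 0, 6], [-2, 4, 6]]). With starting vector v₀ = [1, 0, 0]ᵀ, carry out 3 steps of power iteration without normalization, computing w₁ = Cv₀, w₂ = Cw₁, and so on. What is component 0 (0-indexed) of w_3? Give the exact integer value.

-156

w1 = Cv₀ = ((-4)·1 + (-1)·0 + (-5)·0; 7·1 + 0·0 + 6·0; (-2)·1 + 4·0 + 6·0) = (-4, 7, -2)
w2 = Cw1 = ((-4)·(-4) + (-1)·7 + (-5)·(-2); 7·(-4) + 0·7 + 6·(-2); (-2)·(-4) + 4·7 + 6·(-2)) = (19, -40, 24)
w3 = Cw2 = (-156, 277, -54)
The requested component of w3 is -156.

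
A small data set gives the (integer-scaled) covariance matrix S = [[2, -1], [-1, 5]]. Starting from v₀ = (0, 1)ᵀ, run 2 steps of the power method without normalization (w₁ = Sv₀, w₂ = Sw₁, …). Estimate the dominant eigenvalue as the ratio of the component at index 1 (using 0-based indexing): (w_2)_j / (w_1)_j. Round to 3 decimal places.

w1 = Sv₀ = (2·0 + (-1)·1; (-1)·0 + 5·1) = (-1, 5)
w2 = Sw1 = (2·(-1) + (-1)·5; (-1)·(-1) + 5·5) = (-7, 26)
Ratio at component: 26 / 5 = 5.200

λ ≈ 5.200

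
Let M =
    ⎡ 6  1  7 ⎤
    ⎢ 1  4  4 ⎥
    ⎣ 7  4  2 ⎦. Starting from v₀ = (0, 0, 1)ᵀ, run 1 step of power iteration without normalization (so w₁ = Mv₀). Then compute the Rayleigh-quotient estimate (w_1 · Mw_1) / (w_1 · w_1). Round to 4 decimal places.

w1 = Mv₀ = (7, 4, 2)
Mw1 = (60, 31, 69)
w1·Mw1 = 7·60 + 4·31 + 2·69 = 682; w1·w1 = 7·7 + 4·4 + 2·2 = 69
λ ≈ 682/69 = 9.8841

9.8841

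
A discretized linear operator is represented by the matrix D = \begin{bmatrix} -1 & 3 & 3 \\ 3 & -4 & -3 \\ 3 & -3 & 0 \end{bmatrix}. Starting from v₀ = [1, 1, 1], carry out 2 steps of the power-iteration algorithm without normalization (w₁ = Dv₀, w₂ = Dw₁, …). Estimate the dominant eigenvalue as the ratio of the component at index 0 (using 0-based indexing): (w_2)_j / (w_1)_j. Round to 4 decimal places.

w1 = Dv₀ = ((-1)·1 + 3·1 + 3·1; 3·1 + (-4)·1 + (-3)·1; 3·1 + (-3)·1 + 0·1) = (5, -4, 0)
w2 = Dw1 = ((-1)·5 + 3·(-4) + 3·0; 3·5 + (-4)·(-4) + (-3)·0; 3·5 + (-3)·(-4) + 0·0) = (-17, 31, 27)
Ratio at component: -17 / 5 = -3.4000

λ ≈ -3.4000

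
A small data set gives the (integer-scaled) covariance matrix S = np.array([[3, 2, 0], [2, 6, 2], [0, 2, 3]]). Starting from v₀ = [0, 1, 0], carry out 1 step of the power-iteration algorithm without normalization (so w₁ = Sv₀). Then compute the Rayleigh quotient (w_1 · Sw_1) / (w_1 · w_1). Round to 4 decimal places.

λ ≈ 7.6364

w1 = Sv₀ = (2, 6, 2)
Sw1 = (18, 44, 18)
w1·Sw1 = 2·18 + 6·44 + 2·18 = 336; w1·w1 = 2·2 + 6·6 + 2·2 = 44
λ ≈ 336/44 = 7.6364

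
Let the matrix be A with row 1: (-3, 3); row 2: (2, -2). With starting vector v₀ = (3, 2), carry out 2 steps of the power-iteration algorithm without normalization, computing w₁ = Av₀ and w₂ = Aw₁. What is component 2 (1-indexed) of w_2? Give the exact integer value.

w1 = Av₀ = ((-3)·3 + 3·2; 2·3 + (-2)·2) = (-3, 2)
w2 = Aw1 = ((-3)·(-3) + 3·2; 2·(-3) + (-2)·2) = (15, -10)
The requested component of w2 is -10.

-10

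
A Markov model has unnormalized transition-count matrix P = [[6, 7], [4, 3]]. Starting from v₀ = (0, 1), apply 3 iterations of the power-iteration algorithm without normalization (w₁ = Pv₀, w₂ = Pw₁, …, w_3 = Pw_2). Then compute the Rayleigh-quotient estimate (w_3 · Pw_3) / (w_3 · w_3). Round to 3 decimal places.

w1 = Pv₀ = (7, 3)
w2 = Pw1 = (63, 37)
w3 = Pw2 = (637, 363)
Pw3 = (6363, 3637)
w3·Pw3 = 637·6363 + 363·3637 = 5373462; w3·w3 = 637·637 + 363·363 = 537538
λ ≈ 5373462/537538 = 9.996

9.996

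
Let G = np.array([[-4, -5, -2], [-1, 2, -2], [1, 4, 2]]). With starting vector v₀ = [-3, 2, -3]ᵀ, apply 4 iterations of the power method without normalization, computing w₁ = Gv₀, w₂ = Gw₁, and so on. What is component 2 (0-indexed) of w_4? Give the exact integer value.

442

w1 = Gv₀ = ((-4)·(-3) + (-5)·2 + (-2)·(-3); (-1)·(-3) + 2·2 + (-2)·(-3); 1·(-3) + 4·2 + 2·(-3)) = (8, 13, -1)
w2 = Gw1 = ((-4)·8 + (-5)·13 + (-2)·(-1); (-1)·8 + 2·13 + (-2)·(-1); 1·8 + 4·13 + 2·(-1)) = (-95, 20, 58)
w3 = Gw2 = (164, 19, 101)
w4 = Gw3 = (-953, -328, 442)
The requested component of w4 is 442.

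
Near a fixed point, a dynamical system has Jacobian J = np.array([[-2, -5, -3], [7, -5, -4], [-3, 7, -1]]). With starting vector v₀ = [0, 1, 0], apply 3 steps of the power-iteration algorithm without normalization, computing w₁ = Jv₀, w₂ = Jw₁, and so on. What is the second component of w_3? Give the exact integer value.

396

w1 = Jv₀ = ((-2)·0 + (-5)·1 + (-3)·0; 7·0 + (-5)·1 + (-4)·0; (-3)·0 + 7·1 + (-1)·0) = (-5, -5, 7)
w2 = Jw1 = ((-2)·(-5) + (-5)·(-5) + (-3)·7; 7·(-5) + (-5)·(-5) + (-4)·7; (-3)·(-5) + 7·(-5) + (-1)·7) = (14, -38, -27)
w3 = Jw2 = (243, 396, -281)
The requested component of w3 is 396.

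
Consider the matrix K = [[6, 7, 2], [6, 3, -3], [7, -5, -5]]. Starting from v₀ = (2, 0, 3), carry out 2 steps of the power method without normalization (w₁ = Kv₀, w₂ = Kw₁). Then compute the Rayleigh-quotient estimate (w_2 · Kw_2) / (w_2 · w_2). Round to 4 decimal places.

λ ≈ 6.6396

w1 = Kv₀ = (6·2 + 7·0 + 2·3; 6·2 + 3·0 + (-3)·3; 7·2 + (-5)·0 + (-5)·3) = (18, 3, -1)
w2 = Kw1 = (6·18 + 7·3 + 2·(-1); 6·18 + 3·3 + (-3)·(-1); 7·18 + (-5)·3 + (-5)·(-1)) = (127, 120, 116)
Kw2 = (1834, 774, -291)
w2·Kw2 = 127·1834 + 120·774 + 116·(-291) = 292042; w2·w2 = 127·127 + 120·120 + 116·116 = 43985
λ ≈ 292042/43985 = 6.6396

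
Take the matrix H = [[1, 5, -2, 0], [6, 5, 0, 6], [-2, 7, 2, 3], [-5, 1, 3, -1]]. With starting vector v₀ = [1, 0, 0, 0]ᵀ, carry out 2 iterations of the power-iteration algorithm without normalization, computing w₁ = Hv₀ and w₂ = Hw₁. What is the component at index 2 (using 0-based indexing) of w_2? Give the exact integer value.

21

w1 = Hv₀ = (1·1 + 5·0 + (-2)·0 + 0·0; 6·1 + 5·0 + 0·0 + 6·0; (-2)·1 + 7·0 + 2·0 + 3·0; (-5)·1 + 1·0 + 3·0 + (-1)·0) = (1, 6, -2, -5)
w2 = Hw1 = (1·1 + 5·6 + (-2)·(-2) + 0·(-5); 6·1 + 5·6 + 0·(-2) + 6·(-5); (-2)·1 + 7·6 + 2·(-2) + 3·(-5); (-5)·1 + 1·6 + 3·(-2) + (-1)·(-5)) = (35, 6, 21, 0)
The requested component of w2 is 21.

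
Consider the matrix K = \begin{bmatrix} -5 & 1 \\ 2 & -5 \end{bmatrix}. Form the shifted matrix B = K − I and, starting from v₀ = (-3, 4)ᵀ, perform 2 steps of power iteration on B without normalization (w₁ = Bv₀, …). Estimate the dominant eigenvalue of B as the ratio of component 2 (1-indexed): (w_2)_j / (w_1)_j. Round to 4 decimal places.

B = K − I has rows (-6, 1); (2, -6)
w1 = Bv₀ = ((-6)·(-3) + 1·4; 2·(-3) + (-6)·4) = (22, -30)
w2 = Bw1 = ((-6)·22 + 1·(-30); 2·22 + (-6)·(-30)) = (-162, 224)
Ratio: 224/-30 = -7.4667

μ ≈ -7.4667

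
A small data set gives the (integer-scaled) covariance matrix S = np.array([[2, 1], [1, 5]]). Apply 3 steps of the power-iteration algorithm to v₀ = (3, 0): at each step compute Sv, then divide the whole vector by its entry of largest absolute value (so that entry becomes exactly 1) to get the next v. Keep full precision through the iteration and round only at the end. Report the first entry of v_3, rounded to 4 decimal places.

Sv0 = (6.00000, 3.00000); divide by 6.00000 → v1 = (1.00000, 0.50000)
Sv1 = (2.50000, 3.50000); divide by 3.50000 → v2 = (0.71429, 1.00000)
Sv2 = (2.42857, 5.71429); divide by 5.71429 → v3 = (0.42500, 1.00000)
Requested entry of v3: 51/120 = 0.4250

0.4250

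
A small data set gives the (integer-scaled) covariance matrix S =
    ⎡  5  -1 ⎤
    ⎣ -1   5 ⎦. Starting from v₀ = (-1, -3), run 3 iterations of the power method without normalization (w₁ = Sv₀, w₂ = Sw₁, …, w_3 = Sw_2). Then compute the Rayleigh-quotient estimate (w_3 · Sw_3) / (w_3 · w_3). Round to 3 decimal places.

w1 = Sv₀ = (-2, -14)
w2 = Sw1 = (4, -68)
w3 = Sw2 = (88, -344)
Sw3 = (784, -1808)
w3·Sw3 = 88·784 + (-344)·(-1808) = 690944; w3·w3 = 88·88 + (-344)·(-344) = 126080
λ ≈ 690944/126080 = 5.480

λ ≈ 5.480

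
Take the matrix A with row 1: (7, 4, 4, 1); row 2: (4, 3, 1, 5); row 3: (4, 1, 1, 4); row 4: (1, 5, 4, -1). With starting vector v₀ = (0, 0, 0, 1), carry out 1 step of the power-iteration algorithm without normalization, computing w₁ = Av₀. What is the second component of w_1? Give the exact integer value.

w1 = Av₀ = (1, 5, 4, -1)
The requested component of w1 is 5.

5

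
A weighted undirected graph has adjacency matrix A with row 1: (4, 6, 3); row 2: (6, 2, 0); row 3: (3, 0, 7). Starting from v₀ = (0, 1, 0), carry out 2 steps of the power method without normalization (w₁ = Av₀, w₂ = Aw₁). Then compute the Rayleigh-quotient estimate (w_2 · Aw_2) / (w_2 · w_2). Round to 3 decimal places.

w1 = Av₀ = (4·0 + 6·1 + 3·0; 6·0 + 2·1 + 0·0; 3·0 + 0·1 + 7·0) = (6, 2, 0)
w2 = Aw1 = (4·6 + 6·2 + 3·0; 6·6 + 2·2 + 0·0; 3·6 + 0·2 + 7·0) = (36, 40, 18)
Aw2 = (438, 296, 234)
w2·Aw2 = 36·438 + 40·296 + 18·234 = 31820; w2·w2 = 36·36 + 40·40 + 18·18 = 3220
λ ≈ 31820/3220 = 9.882

λ ≈ 9.882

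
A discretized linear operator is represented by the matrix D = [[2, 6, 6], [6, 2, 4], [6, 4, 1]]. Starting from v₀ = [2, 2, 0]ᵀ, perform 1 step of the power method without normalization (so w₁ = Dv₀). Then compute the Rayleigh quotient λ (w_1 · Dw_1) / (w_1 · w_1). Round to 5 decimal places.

w1 = Dv₀ = (2·2 + 6·2 + 6·0; 6·2 + 2·2 + 4·0; 6·2 + 4·2 + 1·0) = (16, 16, 20)
Dw1 = (248, 208, 180)
w1·Dw1 = 16·248 + 16·208 + 20·180 = 10896; w1·w1 = 16·16 + 16·16 + 20·20 = 912
λ ≈ 10896/912 = 11.94737

11.94737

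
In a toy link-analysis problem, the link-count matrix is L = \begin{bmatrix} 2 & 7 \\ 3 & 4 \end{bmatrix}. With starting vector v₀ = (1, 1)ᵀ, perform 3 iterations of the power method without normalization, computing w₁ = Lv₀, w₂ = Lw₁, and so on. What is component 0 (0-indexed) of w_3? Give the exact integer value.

w1 = Lv₀ = (9, 7)
w2 = Lw1 = (67, 55)
w3 = Lw2 = (519, 421)
The requested component of w3 is 519.

519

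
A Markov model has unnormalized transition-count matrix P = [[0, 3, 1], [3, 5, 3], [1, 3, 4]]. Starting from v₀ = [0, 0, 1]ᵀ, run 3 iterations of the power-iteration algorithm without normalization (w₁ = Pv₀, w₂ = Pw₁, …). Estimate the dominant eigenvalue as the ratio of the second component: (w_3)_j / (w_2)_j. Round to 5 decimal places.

w1 = Pv₀ = (1, 3, 4)
w2 = Pw1 = (13, 30, 26)
w3 = Pw2 = (116, 267, 207)
Ratio at component: 267 / 30 = 8.90000

λ ≈ 8.90000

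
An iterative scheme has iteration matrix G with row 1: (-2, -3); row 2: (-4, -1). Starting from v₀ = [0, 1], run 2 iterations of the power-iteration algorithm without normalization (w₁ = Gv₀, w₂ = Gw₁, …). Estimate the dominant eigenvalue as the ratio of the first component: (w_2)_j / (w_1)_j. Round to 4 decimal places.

-3.0000

w1 = Gv₀ = ((-2)·0 + (-3)·1; (-4)·0 + (-1)·1) = (-3, -1)
w2 = Gw1 = ((-2)·(-3) + (-3)·(-1); (-4)·(-3) + (-1)·(-1)) = (9, 13)
Ratio at component: 9 / -3 = -3.0000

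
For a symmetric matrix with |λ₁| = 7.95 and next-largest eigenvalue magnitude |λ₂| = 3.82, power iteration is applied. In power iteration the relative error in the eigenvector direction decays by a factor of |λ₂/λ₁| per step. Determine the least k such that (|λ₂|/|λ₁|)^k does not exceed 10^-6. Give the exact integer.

19

|λ₂/λ₁| = 3.82/7.95 = 0.48050
Need k ≥ ln(10^-6) / ln(0.48050) = -13.8155 / -0.7329 ≈ 18.850
Smallest integer k satisfying the bound: 19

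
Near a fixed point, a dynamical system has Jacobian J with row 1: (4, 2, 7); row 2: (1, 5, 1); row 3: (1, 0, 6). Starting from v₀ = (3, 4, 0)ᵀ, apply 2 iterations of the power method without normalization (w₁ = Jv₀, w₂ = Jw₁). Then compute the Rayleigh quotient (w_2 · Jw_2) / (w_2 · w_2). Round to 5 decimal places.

7.15277

w1 = Jv₀ = (4·3 + 2·4 + 7·0; 1·3 + 5·4 + 1·0; 1·3 + 0·4 + 6·0) = (20, 23, 3)
w2 = Jw1 = (4·20 + 2·23 + 7·3; 1·20 + 5·23 + 1·3; 1·20 + 0·23 + 6·3) = (147, 138, 38)
Jw2 = (1130, 875, 375)
w2·Jw2 = 147·1130 + 138·875 + 38·375 = 301110; w2·w2 = 147·147 + 138·138 + 38·38 = 42097
λ ≈ 301110/42097 = 7.15277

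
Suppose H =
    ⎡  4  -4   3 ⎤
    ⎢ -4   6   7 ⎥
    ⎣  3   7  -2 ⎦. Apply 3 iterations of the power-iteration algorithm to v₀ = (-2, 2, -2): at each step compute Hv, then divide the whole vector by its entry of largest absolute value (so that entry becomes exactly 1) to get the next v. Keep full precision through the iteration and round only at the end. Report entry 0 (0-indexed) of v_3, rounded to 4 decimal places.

Hv0 = (-22.00000, 6.00000, 12.00000); divide by -22.00000 → v1 = (1.00000, -0.27273, -0.54545)
Hv1 = (3.45455, -9.45455, 2.18182); divide by -9.45455 → v2 = (-0.36538, 1.00000, -0.23077)
Hv2 = (-6.15385, 5.84615, 6.36538); divide by 6.36538 → v3 = (-0.96677, 0.91843, 1.00000)
Requested entry of v3: -1280/1324 = -0.9668

-0.9668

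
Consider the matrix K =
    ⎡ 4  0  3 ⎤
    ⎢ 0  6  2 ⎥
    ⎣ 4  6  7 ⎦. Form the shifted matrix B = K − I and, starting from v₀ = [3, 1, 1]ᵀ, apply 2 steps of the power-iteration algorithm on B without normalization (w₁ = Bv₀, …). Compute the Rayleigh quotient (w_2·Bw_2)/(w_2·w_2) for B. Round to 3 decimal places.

B = K − I has rows (3, 0, 3); (0, 5, 2); (4, 6, 6)
w1 = Bv₀ = (3·3 + 0·1 + 3·1; 0·3 + 5·1 + 2·1; 4·3 + 6·1 + 6·1) = (12, 7, 24)
w2 = Bw1 = (3·12 + 0·7 + 3·24; 0·12 + 5·7 + 2·24; 4·12 + 6·7 + 6·24) = (108, 83, 234)
Bw2 = (1026, 883, 2334)
w2·Bw2 = 730253; w2·w2 = 73309; μ ≈ 730253/73309 = 9.961

μ ≈ 9.961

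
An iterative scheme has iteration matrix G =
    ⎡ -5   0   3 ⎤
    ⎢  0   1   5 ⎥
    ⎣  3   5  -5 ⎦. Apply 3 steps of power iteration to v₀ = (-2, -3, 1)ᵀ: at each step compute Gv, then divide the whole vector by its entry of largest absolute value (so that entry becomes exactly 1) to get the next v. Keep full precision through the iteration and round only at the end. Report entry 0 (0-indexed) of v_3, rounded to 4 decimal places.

-0.6375

Gv0 = (13.00000, 2.00000, -26.00000); divide by -26.00000 → v1 = (-0.50000, -0.07692, 1.00000)
Gv1 = (5.50000, 4.92308, -6.88462); divide by -6.88462 → v2 = (-0.79888, -0.71508, 1.00000)
Gv2 = (6.99441, 4.28492, -10.97207); divide by -10.97207 → v3 = (-0.63747, -0.39053, 1.00000)
Requested entry of v3: 1252/-1964 = -0.6375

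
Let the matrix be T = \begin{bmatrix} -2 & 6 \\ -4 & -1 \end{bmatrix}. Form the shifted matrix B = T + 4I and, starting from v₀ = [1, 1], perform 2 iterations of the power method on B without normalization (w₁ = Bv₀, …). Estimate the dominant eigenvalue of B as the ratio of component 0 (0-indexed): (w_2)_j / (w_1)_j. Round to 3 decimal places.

1.250

B = T + 4I has rows (2, 6); (-4, 3)
w1 = Bv₀ = (8, -1)
w2 = Bw1 = (10, -35)
Ratio: 10/8 = 1.250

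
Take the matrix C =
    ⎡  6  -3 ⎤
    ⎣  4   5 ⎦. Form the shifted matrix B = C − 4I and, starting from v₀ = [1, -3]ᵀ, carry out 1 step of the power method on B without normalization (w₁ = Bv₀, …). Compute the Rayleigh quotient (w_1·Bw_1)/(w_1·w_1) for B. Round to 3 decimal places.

B = C − 4I has rows (2, -3); (4, 1)
w1 = Bv₀ = (2·1 + (-3)·(-3); 4·1 + 1·(-3)) = (11, 1)
Bw1 = (19, 45)
w1·Bw1 = 254; w1·w1 = 122; μ ≈ 254/122 = 2.082

2.082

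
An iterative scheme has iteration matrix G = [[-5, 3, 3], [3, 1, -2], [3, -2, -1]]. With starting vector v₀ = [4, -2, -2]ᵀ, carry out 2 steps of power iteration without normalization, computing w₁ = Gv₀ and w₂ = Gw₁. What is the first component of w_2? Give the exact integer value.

w1 = Gv₀ = ((-5)·4 + 3·(-2) + 3·(-2); 3·4 + 1·(-2) + (-2)·(-2); 3·4 + (-2)·(-2) + (-1)·(-2)) = (-32, 14, 18)
w2 = Gw1 = ((-5)·(-32) + 3·14 + 3·18; 3·(-32) + 1·14 + (-2)·18; 3·(-32) + (-2)·14 + (-1)·18) = (256, -118, -142)
The requested component of w2 is 256.

256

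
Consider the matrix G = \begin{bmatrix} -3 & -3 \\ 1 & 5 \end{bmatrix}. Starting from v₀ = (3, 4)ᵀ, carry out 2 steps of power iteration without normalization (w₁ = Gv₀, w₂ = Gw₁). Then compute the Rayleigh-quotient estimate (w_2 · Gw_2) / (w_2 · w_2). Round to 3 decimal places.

w1 = Gv₀ = ((-3)·3 + (-3)·4; 1·3 + 5·4) = (-21, 23)
w2 = Gw1 = ((-3)·(-21) + (-3)·23; 1·(-21) + 5·23) = (-6, 94)
Gw2 = (-264, 464)
w2·Gw2 = (-6)·(-264) + 94·464 = 45200; w2·w2 = (-6)·(-6) + 94·94 = 8872
λ ≈ 45200/8872 = 5.095

5.095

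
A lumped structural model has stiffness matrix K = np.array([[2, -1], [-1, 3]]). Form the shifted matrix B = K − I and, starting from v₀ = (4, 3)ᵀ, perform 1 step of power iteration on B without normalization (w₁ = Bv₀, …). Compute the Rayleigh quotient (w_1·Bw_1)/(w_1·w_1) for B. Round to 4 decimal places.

μ ≈ 1.0000

B = K − I has rows (1, -1); (-1, 2)
w1 = Bv₀ = (1·4 + (-1)·3; (-1)·4 + 2·3) = (1, 2)
Bw1 = (-1, 3)
w1·Bw1 = 5; w1·w1 = 5; μ ≈ 5/5 = 1.0000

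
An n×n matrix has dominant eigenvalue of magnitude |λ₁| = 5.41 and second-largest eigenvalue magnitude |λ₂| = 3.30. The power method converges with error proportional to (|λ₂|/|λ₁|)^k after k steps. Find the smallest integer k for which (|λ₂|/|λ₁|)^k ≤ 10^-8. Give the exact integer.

38

|λ₂/λ₁| = 3.30/5.41 = 0.60998
Need k ≥ ln(10^-8) / ln(0.60998) = -18.4207 / -0.4943 ≈ 37.264
Smallest integer k satisfying the bound: 38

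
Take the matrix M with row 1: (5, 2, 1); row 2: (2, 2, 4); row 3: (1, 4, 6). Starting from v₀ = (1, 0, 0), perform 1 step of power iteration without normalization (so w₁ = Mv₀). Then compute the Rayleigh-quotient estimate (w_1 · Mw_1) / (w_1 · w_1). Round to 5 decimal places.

w1 = Mv₀ = (5, 2, 1)
Mw1 = (30, 18, 19)
w1·Mw1 = 5·30 + 2·18 + 1·19 = 205; w1·w1 = 5·5 + 2·2 + 1·1 = 30
λ ≈ 205/30 = 6.83333

λ ≈ 6.83333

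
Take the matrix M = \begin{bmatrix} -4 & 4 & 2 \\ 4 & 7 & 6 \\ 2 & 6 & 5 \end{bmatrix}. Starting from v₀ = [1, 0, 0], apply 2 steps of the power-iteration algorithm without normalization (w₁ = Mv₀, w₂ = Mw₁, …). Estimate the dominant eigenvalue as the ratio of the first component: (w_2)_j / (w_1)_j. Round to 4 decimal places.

w1 = Mv₀ = ((-4)·1 + 4·0 + 2·0; 4·1 + 7·0 + 6·0; 2·1 + 6·0 + 5·0) = (-4, 4, 2)
w2 = Mw1 = ((-4)·(-4) + 4·4 + 2·2; 4·(-4) + 7·4 + 6·2; 2·(-4) + 6·4 + 5·2) = (36, 24, 26)
Ratio at component: 36 / -4 = -9.0000

λ ≈ -9.0000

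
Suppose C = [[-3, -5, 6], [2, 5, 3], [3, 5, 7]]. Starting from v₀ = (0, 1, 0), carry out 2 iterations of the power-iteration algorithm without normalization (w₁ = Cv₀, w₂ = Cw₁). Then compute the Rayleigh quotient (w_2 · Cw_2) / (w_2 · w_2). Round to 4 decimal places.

w1 = Cv₀ = (-5, 5, 5)
w2 = Cw1 = (20, 30, 45)
Cw2 = (60, 325, 525)
w2·Cw2 = 20·60 + 30·325 + 45·525 = 34575; w2·w2 = 20·20 + 30·30 + 45·45 = 3325
λ ≈ 34575/3325 = 10.3985

10.3985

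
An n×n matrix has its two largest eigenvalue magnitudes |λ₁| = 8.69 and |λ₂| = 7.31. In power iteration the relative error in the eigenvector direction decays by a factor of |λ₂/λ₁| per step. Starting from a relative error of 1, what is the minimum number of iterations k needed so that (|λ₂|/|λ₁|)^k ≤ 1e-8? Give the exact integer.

107

|λ₂/λ₁| = 7.31/8.69 = 0.84120
Need k ≥ ln(1e-8) / ln(0.84120) = -18.4207 / -0.1729 ≈ 106.521
Smallest integer k satisfying the bound: 107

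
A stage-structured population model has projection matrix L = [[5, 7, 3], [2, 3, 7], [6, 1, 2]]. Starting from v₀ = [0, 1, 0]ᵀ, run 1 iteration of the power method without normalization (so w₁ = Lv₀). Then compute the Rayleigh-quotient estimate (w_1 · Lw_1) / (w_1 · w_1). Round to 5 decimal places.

λ ≈ 9.32203

w1 = Lv₀ = (5·0 + 7·1 + 3·0; 2·0 + 3·1 + 7·0; 6·0 + 1·1 + 2·0) = (7, 3, 1)
Lw1 = (59, 30, 47)
w1·Lw1 = 7·59 + 3·30 + 1·47 = 550; w1·w1 = 7·7 + 3·3 + 1·1 = 59
λ ≈ 550/59 = 9.32203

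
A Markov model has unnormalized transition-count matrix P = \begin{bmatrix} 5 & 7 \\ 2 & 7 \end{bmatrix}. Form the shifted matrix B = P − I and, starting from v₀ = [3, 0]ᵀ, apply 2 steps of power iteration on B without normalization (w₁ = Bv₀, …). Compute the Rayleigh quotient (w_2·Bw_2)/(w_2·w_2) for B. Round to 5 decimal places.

8.76923

B = P − I has rows (4, 7); (2, 6)
w1 = Bv₀ = (4·3 + 7·0; 2·3 + 6·0) = (12, 6)
w2 = Bw1 = (4·12 + 7·6; 2·12 + 6·6) = (90, 60)
Bw2 = (780, 540)
w2·Bw2 = 102600; w2·w2 = 11700; μ ≈ 102600/11700 = 8.76923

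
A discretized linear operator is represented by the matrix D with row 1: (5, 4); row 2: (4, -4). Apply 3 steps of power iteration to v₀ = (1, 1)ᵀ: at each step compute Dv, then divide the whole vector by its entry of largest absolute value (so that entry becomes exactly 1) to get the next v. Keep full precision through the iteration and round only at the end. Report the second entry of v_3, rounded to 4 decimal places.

0.0976

Dv0 = (9.00000, 0.00000); divide by 9.00000 → v1 = (1.00000, 0.00000)
Dv1 = (5.00000, 4.00000); divide by 5.00000 → v2 = (1.00000, 0.80000)
Dv2 = (8.20000, 0.80000); divide by 8.20000 → v3 = (1.00000, 0.09756)
Requested entry of v3: 36/369 = 0.0976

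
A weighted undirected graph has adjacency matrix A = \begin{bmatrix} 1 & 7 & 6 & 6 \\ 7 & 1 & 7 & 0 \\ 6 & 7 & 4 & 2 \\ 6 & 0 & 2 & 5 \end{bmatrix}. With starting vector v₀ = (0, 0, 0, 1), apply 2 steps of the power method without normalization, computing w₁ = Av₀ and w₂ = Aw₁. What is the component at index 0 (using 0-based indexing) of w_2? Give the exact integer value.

w1 = Av₀ = (1·0 + 7·0 + 6·0 + 6·1; 7·0 + 1·0 + 7·0 + 0·1; 6·0 + 7·0 + 4·0 + 2·1; 6·0 + 0·0 + 2·0 + 5·1) = (6, 0, 2, 5)
w2 = Aw1 = (1·6 + 7·0 + 6·2 + 6·5; 7·6 + 1·0 + 7·2 + 0·5; 6·6 + 7·0 + 4·2 + 2·5; 6·6 + 0·0 + 2·2 + 5·5) = (48, 56, 54, 65)
The requested component of w2 is 48.

48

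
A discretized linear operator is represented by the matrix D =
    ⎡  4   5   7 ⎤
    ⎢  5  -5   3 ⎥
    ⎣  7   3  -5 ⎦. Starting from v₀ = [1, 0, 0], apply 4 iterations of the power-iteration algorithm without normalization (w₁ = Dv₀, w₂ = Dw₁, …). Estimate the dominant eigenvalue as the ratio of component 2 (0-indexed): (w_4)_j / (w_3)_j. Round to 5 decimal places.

w1 = Dv₀ = (4·1 + 5·0 + 7·0; 5·1 + (-5)·0 + 3·0; 7·1 + 3·0 + (-5)·0) = (4, 5, 7)
w2 = Dw1 = (4·4 + 5·5 + 7·7; 5·4 + (-5)·5 + 3·7; 7·4 + 3·5 + (-5)·7) = (90, 16, 8)
w3 = Dw2 = (496, 394, 638)
w4 = Dw3 = (8420, 2424, 1464)
Ratio at component: 1464 / 638 = 2.29467

2.29467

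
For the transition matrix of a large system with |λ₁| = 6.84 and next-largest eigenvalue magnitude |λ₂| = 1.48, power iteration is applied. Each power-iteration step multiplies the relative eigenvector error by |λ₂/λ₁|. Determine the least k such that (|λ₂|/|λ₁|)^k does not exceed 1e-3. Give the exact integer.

|λ₂/λ₁| = 1.48/6.84 = 0.21637
Need k ≥ ln(1e-3) / ln(0.21637) = -6.9078 / -1.5307 ≈ 4.513
Smallest integer k satisfying the bound: 5

5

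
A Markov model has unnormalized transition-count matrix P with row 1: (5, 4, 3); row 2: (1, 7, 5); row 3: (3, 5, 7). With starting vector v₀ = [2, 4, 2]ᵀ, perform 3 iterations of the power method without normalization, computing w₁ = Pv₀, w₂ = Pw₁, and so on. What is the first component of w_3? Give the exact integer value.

w1 = Pv₀ = (5·2 + 4·4 + 3·2; 1·2 + 7·4 + 5·2; 3·2 + 5·4 + 7·2) = (32, 40, 40)
w2 = Pw1 = (5·32 + 4·40 + 3·40; 1·32 + 7·40 + 5·40; 3·32 + 5·40 + 7·40) = (440, 512, 576)
w3 = Pw2 = (5976, 6904, 7912)
The requested component of w3 is 5976.

5976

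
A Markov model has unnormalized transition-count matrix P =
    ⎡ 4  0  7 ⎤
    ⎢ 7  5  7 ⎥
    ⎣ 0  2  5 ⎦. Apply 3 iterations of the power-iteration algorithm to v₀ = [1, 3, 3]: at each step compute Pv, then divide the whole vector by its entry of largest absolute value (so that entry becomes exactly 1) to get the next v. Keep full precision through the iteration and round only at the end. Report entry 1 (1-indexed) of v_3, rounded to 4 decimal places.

0.4043

Pv0 = (25.00000, 43.00000, 21.00000); divide by 43.00000 → v1 = (0.58140, 1.00000, 0.48837)
Pv1 = (5.74419, 12.48837, 4.44186); divide by 12.48837 → v2 = (0.45996, 1.00000, 0.35568)
Pv2 = (4.32961, 10.70950, 3.77840); divide by 10.70950 → v3 = (0.40428, 1.00000, 0.35281)
Requested entry of v3: 2325/5751 = 0.4043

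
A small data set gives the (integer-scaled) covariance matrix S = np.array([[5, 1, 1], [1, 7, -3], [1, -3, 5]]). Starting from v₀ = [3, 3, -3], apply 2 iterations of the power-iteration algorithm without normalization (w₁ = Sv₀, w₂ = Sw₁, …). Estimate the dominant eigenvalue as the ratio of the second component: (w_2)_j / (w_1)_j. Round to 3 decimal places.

9.364

w1 = Sv₀ = (5·3 + 1·3 + 1·(-3); 1·3 + 7·3 + (-3)·(-3); 1·3 + (-3)·3 + 5·(-3)) = (15, 33, -21)
w2 = Sw1 = (5·15 + 1·33 + 1·(-21); 1·15 + 7·33 + (-3)·(-21); 1·15 + (-3)·33 + 5·(-21)) = (87, 309, -189)
Ratio at component: 309 / 33 = 9.364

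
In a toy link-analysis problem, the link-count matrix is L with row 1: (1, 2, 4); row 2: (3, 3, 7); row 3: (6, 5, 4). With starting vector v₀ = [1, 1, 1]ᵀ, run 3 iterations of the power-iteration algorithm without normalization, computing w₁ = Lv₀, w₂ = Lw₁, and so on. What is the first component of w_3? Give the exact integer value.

w1 = Lv₀ = (7, 13, 15)
w2 = Lw1 = (93, 165, 167)
w3 = Lw2 = (1091, 1943, 2051)
The requested component of w3 is 1091.

1091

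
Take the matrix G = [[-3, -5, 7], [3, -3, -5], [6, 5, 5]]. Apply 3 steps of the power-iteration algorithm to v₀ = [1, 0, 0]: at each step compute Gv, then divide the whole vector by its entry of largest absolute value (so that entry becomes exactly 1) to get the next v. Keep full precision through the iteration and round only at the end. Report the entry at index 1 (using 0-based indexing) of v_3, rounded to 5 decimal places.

0.36449

Gv0 = (-3.000000, 3.000000, 6.000000); divide by 6.000000 → v1 = (-0.500000, 0.500000, 1.000000)
Gv1 = (6.000000, -8.000000, 4.500000); divide by -8.000000 → v2 = (-0.750000, 1.000000, -0.562500)
Gv2 = (-6.687500, -2.437500, -2.312500); divide by -6.687500 → v3 = (1.000000, 0.364486, 0.345794)
Requested entry of v3: 117/321 = 0.36449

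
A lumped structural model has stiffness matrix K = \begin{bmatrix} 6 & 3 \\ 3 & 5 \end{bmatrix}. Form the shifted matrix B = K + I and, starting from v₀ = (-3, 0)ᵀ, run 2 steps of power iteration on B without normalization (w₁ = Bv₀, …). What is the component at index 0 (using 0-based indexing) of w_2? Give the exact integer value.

-174

B = K + I has rows (7, 3); (3, 6)
w1 = Bv₀ = (7·(-3) + 3·0; 3·(-3) + 6·0) = (-21, -9)
w2 = Bw1 = (7·(-21) + 3·(-9); 3·(-21) + 6·(-9)) = (-174, -117)
Requested component of w2: -174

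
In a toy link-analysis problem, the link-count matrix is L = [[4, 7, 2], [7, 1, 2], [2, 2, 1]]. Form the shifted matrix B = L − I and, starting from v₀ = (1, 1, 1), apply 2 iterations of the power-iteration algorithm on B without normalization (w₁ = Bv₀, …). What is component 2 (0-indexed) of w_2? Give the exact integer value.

42

B = L − I has rows (3, 7, 2); (7, 0, 2); (2, 2, 0)
w1 = Bv₀ = (3·1 + 7·1 + 2·1; 7·1 + 0·1 + 2·1; 2·1 + 2·1 + 0·1) = (12, 9, 4)
w2 = Bw1 = (3·12 + 7·9 + 2·4; 7·12 + 0·9 + 2·4; 2·12 + 2·9 + 0·4) = (107, 92, 42)
Requested component of w2: 42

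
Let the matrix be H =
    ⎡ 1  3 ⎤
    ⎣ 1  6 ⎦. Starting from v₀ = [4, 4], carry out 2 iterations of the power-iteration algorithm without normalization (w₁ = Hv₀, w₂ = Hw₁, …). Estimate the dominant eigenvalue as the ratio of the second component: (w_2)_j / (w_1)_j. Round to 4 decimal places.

w1 = Hv₀ = (16, 28)
w2 = Hw1 = (100, 184)
Ratio at component: 184 / 28 = 6.5714

6.5714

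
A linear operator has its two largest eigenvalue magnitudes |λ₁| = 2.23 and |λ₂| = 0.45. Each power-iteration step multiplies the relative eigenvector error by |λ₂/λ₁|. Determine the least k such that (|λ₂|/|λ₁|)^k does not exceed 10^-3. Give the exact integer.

5

|λ₂/λ₁| = 0.45/2.23 = 0.20179
Need k ≥ ln(10^-3) / ln(0.20179) = -6.9078 / -1.6005 ≈ 4.316
Smallest integer k satisfying the bound: 5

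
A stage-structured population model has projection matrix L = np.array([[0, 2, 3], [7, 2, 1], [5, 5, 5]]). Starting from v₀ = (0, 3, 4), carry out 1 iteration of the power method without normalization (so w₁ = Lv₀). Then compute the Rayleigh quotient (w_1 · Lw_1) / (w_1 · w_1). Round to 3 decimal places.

w1 = Lv₀ = (0·0 + 2·3 + 3·4; 7·0 + 2·3 + 1·4; 5·0 + 5·3 + 5·4) = (18, 10, 35)
Lw1 = (125, 181, 315)
w1·Lw1 = 18·125 + 10·181 + 35·315 = 15085; w1·w1 = 18·18 + 10·10 + 35·35 = 1649
λ ≈ 15085/1649 = 9.148

9.148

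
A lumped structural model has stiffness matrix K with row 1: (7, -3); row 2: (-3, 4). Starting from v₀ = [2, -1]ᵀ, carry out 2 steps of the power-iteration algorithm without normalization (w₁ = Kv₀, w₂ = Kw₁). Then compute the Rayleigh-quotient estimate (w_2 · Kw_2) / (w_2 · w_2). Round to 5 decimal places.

8.85391

w1 = Kv₀ = (17, -10)
w2 = Kw1 = (149, -91)
Kw2 = (1316, -811)
w2·Kw2 = 149·1316 + (-91)·(-811) = 269885; w2·w2 = 149·149 + (-91)·(-91) = 30482
λ ≈ 269885/30482 = 8.85391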